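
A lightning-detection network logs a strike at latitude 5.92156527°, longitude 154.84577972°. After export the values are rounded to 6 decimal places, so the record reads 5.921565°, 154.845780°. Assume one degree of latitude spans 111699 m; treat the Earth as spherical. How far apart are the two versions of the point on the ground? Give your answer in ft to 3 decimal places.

Δlat = 5.92156527 − 5.921565 = +0.00000027°; Δlon = 154.84577972 − 154.845780 = -0.00000028°.
North–south shift: 0.00000027 × 111699 = 0.0301587 m.
E–W at 5.92157°: -0.00000028° × 111699 × cos 5.92157° = -0.00000028 × 111699 × 0.9947 ≈ -0.0311088 m.
Hypotenuse of the two orthogonal shifts: √(0.0301587² + 0.0311088²) = 0.0433279 m.
In feet: 0.0433279 m ÷ 0.3048 ≈ 0.14215 ft.

0.142 ft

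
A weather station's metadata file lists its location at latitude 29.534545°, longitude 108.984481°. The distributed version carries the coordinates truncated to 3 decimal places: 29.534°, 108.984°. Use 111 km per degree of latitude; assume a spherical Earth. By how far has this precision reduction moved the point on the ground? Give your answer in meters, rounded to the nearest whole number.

76 meters

Δlat = 29.534545 − 29.534 = +0.000545°; Δlon = 108.984481 − 108.984 = +0.000481°.
North–south shift: 0.000545 × 111000 = 60.495 m.
East–west at this latitude: 0.000481° × 111000 × cos 29.534° ≈ 0.000481 × 96577 = 46.4536 m.
Combined displacement = (60.495² + 46.4536²)^½ ≈ 76.273 m.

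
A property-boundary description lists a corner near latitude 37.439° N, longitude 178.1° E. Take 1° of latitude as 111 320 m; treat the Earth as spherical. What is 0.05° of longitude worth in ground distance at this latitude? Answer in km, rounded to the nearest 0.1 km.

4.4 km

One degree of longitude here spans 111320 × cos 37.439° = 111320 × 0.7940 ≈ 88388.2 m; 0.05° of that is 4419.41 m.
That is 4419.41 m = 4.4194 km.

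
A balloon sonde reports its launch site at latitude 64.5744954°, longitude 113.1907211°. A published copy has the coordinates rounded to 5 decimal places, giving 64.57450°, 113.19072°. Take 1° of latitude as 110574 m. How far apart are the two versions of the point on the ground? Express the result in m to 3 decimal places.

Δlat = 64.5744954 − 64.57450 = -0.0000046°; Δlon = 113.1907211 − 113.19072 = +0.0000011°.
North–south shift: -0.0000046 × 110574 = -0.50864 m.
East–west at this latitude: 0.0000011° × 110574 × cos 64.5745° ≈ 0.0000011 × 47473.5 = 0.0522209 m.
Distance: √(0.50864² + 0.0522209²) ≈ 0.511314 m.

0.511 m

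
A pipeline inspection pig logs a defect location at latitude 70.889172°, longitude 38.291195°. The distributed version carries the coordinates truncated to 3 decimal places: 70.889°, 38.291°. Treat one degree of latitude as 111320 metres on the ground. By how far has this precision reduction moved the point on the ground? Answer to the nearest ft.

The latitude changed by +0.000172° and the longitude by +0.000195°.
North–south shift: 0.000172 × 111320 = 19.147 m.
E–W at 70.889°: 0.000195° × 111320 × cos 70.889° = 0.000195 × 111320 × 0.3274 ≈ 7.10699 m.
Distance: √(19.147² + 7.10699²) ≈ 20.4235 m.
Converting: 20.4235 m × 3.2808 ft/m ≈ 67.006 ft.

67 ft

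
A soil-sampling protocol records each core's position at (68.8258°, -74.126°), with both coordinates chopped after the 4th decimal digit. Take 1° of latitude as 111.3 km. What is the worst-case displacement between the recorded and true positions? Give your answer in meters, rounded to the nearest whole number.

12 meters

Truncating at 4 decimal places can drop up to a full unit in the last place, so each coordinate may be off by as much as 0.0001°.
Latitude error → 0.0001 × 111300 = 11.13 m along the meridian.
E–W at 68.8258°: 0.0001° × 111300 × cos 68.8258° = 0.0001 × 111300 × 0.3612 ≈ 4.02021 m.
Worst case both components are at the extreme and orthogonal: √(11.13² + 4.02021²) ≈ 11.8338 m.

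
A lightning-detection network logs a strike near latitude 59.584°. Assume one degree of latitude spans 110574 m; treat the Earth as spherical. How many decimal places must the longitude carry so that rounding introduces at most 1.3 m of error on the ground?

At 59.584° one degree of longitude covers 110574 × cos 59.584° ≈ 110574 × 0.5063 ≈ 55980.8 m.
Rounding to N decimal places gives at most 0.5 × 10⁻ᴺ degrees of error, i.e. 0.5 × 10⁻ᴺ × 55980.8 m.
Setting 27990.4 × 10⁻ᴺ ≤ 1.3 gives 10ᴺ ≥ 2.153e+04, i.e. N ≥ 4.33.
N = 4 would give 2.8 m (too coarse); N = 5 gives 0.28 m ≤ 1.3 m.

5 decimal places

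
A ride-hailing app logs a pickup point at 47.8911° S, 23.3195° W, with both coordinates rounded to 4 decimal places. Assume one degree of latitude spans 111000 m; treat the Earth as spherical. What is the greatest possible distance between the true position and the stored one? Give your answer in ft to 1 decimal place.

21.9 ft

Rounding to 4 decimal places leaves each coordinate within ±5e-05° of the true value.
North–south component: 5e-05° × 111000 = 5.55 m.
Longitude error → 5e-05 × 111000 × cos 47.8911° = 5e-05 × 111000 × 0.6705 ≈ 3.72151 m.
Worst case both components are at the extreme and orthogonal: √(5.55² + 3.72151²) ≈ 6.68222 m.
Converting: 6.68222 m × 3.2808 ft/m ≈ 21.923 ft.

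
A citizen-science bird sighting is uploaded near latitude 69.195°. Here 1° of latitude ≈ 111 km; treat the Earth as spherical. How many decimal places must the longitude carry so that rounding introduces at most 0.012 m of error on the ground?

At 69.195° one degree of longitude covers 111000 × cos 69.195° ≈ 111000 × 0.3552 ≈ 39425.9 m.
N decimal places → at most half a unit in the last place, 0.5 × 10⁻ᴺ° = 39425.9/2 × 10⁻ᴺ m.
Setting 19713 × 10⁻ᴺ ≤ 0.012 gives 10ᴺ ≥ 1.643e+06, i.e. N ≥ 6.22.
At 6 places the error can reach 0.0197 m, but 7 places keeps it to 0.00197 m.

7 decimal places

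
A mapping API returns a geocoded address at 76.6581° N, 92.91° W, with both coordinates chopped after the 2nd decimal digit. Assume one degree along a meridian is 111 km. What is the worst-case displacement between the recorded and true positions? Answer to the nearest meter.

Truncating at 2 decimal places can drop up to a full unit in the last place, so each coordinate may be off by as much as 0.01°.
Latitude error → 0.01 × 111000 = 1110 m along the meridian.
Longitude error → 0.01 × 111000 × cos 76.6581° = 0.01 × 111000 × 0.2308 ≈ 256.145 m.
Worst case both components are at the extreme and orthogonal: √(1110² + 256.145²) ≈ 1139.17 m.

1139 meters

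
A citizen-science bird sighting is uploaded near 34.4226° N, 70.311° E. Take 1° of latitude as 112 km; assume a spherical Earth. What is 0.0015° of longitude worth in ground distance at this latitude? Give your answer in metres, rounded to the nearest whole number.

0.0015° of longitude at 34.4226° is 0.0015 × 112000 × cos 34.4226° ≈ 0.0015 × 92387.7 = 138.582 m.

139 metres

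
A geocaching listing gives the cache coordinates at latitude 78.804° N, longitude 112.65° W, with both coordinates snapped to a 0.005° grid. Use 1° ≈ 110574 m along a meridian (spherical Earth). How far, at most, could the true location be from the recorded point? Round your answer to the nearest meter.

282 meters

With a 0.005° grid the true value lies within half a step, ±0.005°/2 = ±0.0025°, of the stored one.
N–S: 0.0025° × 110574 m/° = 276.435 m.
E–W at 78.804°: 0.0025° × 110574 × cos 78.804° = 0.0025 × 110574 × 0.1942 ≈ 53.6742 m.
The two errors are perpendicular, so the maximum displacement is √(276.435² + 53.6742²) ≈ 281.598 m.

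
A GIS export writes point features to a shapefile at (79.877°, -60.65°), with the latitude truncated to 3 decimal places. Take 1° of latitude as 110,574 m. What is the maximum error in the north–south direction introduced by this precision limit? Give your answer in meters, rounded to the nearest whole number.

Truncating at 3 decimal places can drop up to a full unit in the last place, so the latitude may be off by as much as 0.001°.
So the N–S error is at most 0.001 × 110574 = 110.574 m.

111 meters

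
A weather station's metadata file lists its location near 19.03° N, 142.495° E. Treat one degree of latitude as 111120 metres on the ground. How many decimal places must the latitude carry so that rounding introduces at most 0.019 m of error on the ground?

7 decimal places

One degree of latitude covers 111120 m.
N decimal places → at most half a unit in the last place, 0.5 × 10⁻ᴺ° = 111120/2 × 10⁻ᴺ m.
Setting 55560 × 10⁻ᴺ ≤ 0.019 gives 10ᴺ ≥ 2.924e+06, i.e. N ≥ 6.47.
At 6 places the error can reach 0.0556 m, but 7 places keeps it to 0.00556 m.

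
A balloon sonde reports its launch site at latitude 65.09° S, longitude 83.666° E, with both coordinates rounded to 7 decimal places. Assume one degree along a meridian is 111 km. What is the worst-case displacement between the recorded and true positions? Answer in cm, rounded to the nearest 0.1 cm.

Rounding to 7 decimal places leaves each coordinate within ±5e-08° of the true value.
Latitude error → 5e-08 × 111000 = 0.00555 m along the meridian.
East–west component at 65.09°: 5e-08° × 111000 × cos 65.09° ≈ 5e-08 × 46752.5 ≈ 0.00233763 m.
The two errors are perpendicular, so the maximum displacement is √(0.00555² + 0.00233763²) ≈ 0.00602221 m.
That is 0.00602221 m = 0.60222 cm.

0.6 cm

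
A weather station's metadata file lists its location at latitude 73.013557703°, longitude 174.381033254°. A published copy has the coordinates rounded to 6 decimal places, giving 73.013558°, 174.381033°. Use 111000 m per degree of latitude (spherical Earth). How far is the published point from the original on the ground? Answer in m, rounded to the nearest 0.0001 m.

0.0340 m

The latitude changed by -0.000000297° and the longitude by +0.000000254°.
N–S: -0.000000297° × 111000 m/° = -0.032967 m.
E–W at 73.0136°: 0.000000254° × 111000 × cos 73.0136° = 0.000000254 × 111000 × 0.2921 ≈ 0.00823675 m.
Hypotenuse of the two orthogonal shifts: √(0.032967² + 0.00823675²) = 0.0339804 m.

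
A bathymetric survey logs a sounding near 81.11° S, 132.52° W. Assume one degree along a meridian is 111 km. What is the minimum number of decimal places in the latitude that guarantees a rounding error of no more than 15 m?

One degree of latitude covers 111000 m.
N decimal places → at most half a unit in the last place, 0.5 × 10⁻ᴺ° = 111000/2 × 10⁻ᴺ m.
Need 0.5 × 111000 × 10⁻ᴺ ≤ 15 → 10⁻ᴺ ≤ 2.703e-04, so N ≥ 3.57.
N = 3 would give 55.5 m (too coarse); N = 4 gives 5.55 m ≤ 15 m.

4 decimal places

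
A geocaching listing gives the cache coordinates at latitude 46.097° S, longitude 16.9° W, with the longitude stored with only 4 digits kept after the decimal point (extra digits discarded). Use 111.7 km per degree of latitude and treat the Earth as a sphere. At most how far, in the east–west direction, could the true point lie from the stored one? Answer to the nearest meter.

Truncating at 4 decimal places can drop up to a full unit in the last place, so the longitude may be off by as much as 0.0001°.
Parallels shrink by cos φ, so at 46.097° a degree of longitude is 111700 × 0.6934 ≈ 77457.2 m.
East–west error: 0.0001° × 77457.2 m/° ≈ 7.74572 m.

8 meters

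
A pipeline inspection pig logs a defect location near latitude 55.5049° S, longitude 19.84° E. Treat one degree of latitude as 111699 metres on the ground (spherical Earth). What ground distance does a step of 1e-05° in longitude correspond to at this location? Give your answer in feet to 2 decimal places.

2.08 feet

At 55.5049° a degree of longitude is 111699 × cos 55.5049° ≈ 63259.1 m, so 1e-05° corresponds to 0.632591 m.
In feet: 0.632591 m ÷ 0.3048 ≈ 2.0754 ft.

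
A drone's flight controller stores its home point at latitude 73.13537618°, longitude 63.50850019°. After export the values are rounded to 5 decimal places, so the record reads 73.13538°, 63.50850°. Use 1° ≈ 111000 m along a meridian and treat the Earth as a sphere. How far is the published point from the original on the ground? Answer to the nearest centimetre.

The latitude changed by -0.00000382° and the longitude by +0.00000019°.
North–south shift: -0.00000382 × 111000 = -0.42402 m.
East–west at this latitude: 0.00000019° × 111000 × cos 73.1354° ≈ 0.00000019 × 32202.4 = 0.00611845 m.
Distance: √(0.42402² + 0.00611845²) ≈ 0.424064 m.
That is 0.424064 m = 42.406 cm.

42 centimetres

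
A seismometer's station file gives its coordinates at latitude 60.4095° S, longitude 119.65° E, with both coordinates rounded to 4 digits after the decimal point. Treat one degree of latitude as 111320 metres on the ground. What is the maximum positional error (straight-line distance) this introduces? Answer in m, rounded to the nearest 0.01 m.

Rounding to 4 decimal places leaves each coordinate within ±5e-05° of the true value.
Latitude error → 5e-05 × 111320 = 5.566 m along the meridian.
Longitude error → 5e-05 × 111320 × cos 60.4095° = 5e-05 × 111320 × 0.4938 ≈ 2.74848 m.
Combining orthogonally: (5.566² + 2.74848²)^½ ≈ 6.20762 m.

6.21 m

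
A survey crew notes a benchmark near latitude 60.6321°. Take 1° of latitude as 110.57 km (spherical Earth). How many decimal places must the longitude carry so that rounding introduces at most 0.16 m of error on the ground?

At 60.6321° one degree of longitude covers 110570 × cos 60.6321° ≈ 110570 × 0.4904 ≈ 54225.3 m.
Rounding to N decimal places gives at most 0.5 × 10⁻ᴺ degrees of error, i.e. 0.5 × 10⁻ᴺ × 54225.3 m.
Setting 27112.6 × 10⁻ᴺ ≤ 0.16 gives 10ᴺ ≥ 1.695e+05, i.e. N ≥ 5.23.
So 6 decimal places suffice (0.0271 m); 5 would allow up to 0.271 m.

6 decimal places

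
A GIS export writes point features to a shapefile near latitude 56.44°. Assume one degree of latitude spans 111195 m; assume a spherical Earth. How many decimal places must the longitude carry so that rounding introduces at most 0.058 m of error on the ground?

At 56.44° one degree of longitude covers 111195 × cos 56.44° ≈ 111195 × 0.5528 ≈ 61469.7 m.
Rounding to N decimal places gives at most 0.5 × 10⁻ᴺ degrees of error, i.e. 0.5 × 10⁻ᴺ × 61469.7 m.
Need 0.5 × 61469.7 × 10⁻ᴺ ≤ 0.058 → 10⁻ᴺ ≤ 1.887e-06, so N ≥ 5.72.
So 6 decimal places suffice (0.0307 m); 5 would allow up to 0.307 m.

6 decimal places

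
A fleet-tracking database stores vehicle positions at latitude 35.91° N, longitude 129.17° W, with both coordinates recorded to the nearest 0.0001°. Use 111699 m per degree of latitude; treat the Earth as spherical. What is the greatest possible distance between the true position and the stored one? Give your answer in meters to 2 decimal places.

Rounding to 4 decimal places leaves each coordinate within ±5e-05° of the true value.
North–south component: 5e-05° × 111699 = 5.58495 m.
Longitude error → 5e-05 × 111699 × cos 35.91° = 5e-05 × 111699 × 0.8099 ≈ 4.52347 m.
Worst case both components are at the extreme and orthogonal: √(5.58495² + 4.52347²) ≈ 7.18703 m.

7.19 meters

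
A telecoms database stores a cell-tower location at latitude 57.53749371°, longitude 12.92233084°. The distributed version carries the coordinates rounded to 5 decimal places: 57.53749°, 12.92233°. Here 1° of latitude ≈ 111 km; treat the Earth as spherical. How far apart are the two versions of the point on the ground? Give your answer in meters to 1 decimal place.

The latitude changed by +0.00000371° and the longitude by +0.00000084°.
N–S: 0.00000371° × 111000 m/° = 0.41181 m.
East–west at this latitude: 0.00000084° × 111000 × cos 57.5375° ≈ 0.00000084 × 59579 = 0.0500464 m.
Combined displacement = (0.41181² + 0.0500464²)^½ ≈ 0.41484 m.

0.4 meters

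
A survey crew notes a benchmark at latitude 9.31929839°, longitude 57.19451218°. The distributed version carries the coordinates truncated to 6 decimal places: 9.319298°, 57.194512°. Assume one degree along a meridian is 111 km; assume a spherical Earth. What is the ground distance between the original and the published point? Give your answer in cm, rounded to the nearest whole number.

5 cm

The latitude changed by +0.00000039° and the longitude by +0.00000018°.
North–south shift: 0.00000039 × 111000 = 0.04329 m.
E–W at 9.3193°: 0.00000018° × 111000 × cos 9.3193° = 0.00000018 × 111000 × 0.9868 ≈ 0.0197163 m.
Hypotenuse of the two orthogonal shifts: √(0.04329² + 0.0197163²) = 0.0475684 m.
That is 0.0475684 m = 4.7568 cm.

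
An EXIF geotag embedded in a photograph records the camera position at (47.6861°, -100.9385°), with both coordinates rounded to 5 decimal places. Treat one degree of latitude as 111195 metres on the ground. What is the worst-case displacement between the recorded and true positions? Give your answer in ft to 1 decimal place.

Rounding to 5 decimal places leaves each coordinate within ±5e-06° of the true value.
Latitude error → 5e-06 × 111195 = 0.555975 m along the meridian.
East–west component at 47.6861°: 5e-06° × 111195 × cos 47.6861° ≈ 5e-06 × 74855.6 ≈ 0.374278 m.
Combining orthogonally: (0.555975² + 0.374278²)^½ ≈ 0.670218 m.
In feet: 0.670218 m ÷ 0.3048 ≈ 2.1989 ft.

2.2 ft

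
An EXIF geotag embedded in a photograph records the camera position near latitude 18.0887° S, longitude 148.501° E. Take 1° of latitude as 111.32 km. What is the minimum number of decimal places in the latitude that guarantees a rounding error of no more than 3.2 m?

One degree of latitude covers 111320 m.
With N decimal places the half-ulp bound is 0.5·10⁻ᴺ°, or 0.5·10⁻ᴺ × 111320 m on the ground.
Need 0.5 × 111320 × 10⁻ᴺ ≤ 3.2 → 10⁻ᴺ ≤ 5.749e-05, so N ≥ 4.24.
N = 4 would give 5.57 m (too coarse); N = 5 gives 0.557 m ≤ 3.2 m.

5 decimal places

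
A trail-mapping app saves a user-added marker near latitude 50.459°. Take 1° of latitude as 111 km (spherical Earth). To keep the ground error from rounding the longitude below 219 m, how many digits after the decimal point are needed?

At 50.459° one degree of longitude covers 111000 × cos 50.459° ≈ 111000 × 0.6366 ≈ 70666 m.
N decimal places → at most half a unit in the last place, 0.5 × 10⁻ᴺ° = 70666/2 × 10⁻ᴺ m.
Need 0.5 × 70666 × 10⁻ᴺ ≤ 219 → 10⁻ᴺ ≤ 6.198e-03, so N ≥ 2.21.
N = 2 would give 353 m (too coarse); N = 3 gives 35.3 m ≤ 219 m.

3 decimal places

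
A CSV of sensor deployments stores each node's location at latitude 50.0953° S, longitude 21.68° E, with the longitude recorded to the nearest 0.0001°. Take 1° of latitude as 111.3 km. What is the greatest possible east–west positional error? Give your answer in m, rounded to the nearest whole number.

4 m

Rounding to 4 decimal places leaves the longitude within ±5e-05° of the true value.
Parallels shrink by cos φ, so at 50.0953° a degree of longitude is 111300 × 0.6415 ≈ 71400.3 m.
East–west error: 5e-05° × 71400.3 m/° ≈ 3.57002 m.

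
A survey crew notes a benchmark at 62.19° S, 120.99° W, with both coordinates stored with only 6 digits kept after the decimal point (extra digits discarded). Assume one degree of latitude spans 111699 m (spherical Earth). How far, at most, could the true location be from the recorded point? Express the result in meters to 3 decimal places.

Truncating at 6 decimal places can drop up to a full unit in the last place, so each coordinate may be off by as much as 1e-06°.
N–S: 1e-06° × 111699 m/° = 0.111699 m.
E–W at 62.19°: 1e-06° × 111699 × cos 62.19° = 1e-06 × 111699 × 0.4665 ≈ 0.0521122 m.
The two errors are perpendicular, so the maximum displacement is √(0.111699² + 0.0521122²) ≈ 0.123257 m.

0.123 meters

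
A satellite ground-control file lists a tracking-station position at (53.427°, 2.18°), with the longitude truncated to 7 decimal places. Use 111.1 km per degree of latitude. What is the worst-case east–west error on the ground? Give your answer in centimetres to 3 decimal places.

0.662 centimetres

Truncating at 7 decimal places can drop up to a full unit in the last place, so the longitude may be off by as much as 1e-07°.
Parallels shrink by cos φ, so at 53.427° a degree of longitude is 111100 × 0.5958 ≈ 66198.5 m.
So at most 1e-07° × 66198.5 ≈ 0.00661985 m east–west.
That is 0.00661985 m = 0.66199 cm.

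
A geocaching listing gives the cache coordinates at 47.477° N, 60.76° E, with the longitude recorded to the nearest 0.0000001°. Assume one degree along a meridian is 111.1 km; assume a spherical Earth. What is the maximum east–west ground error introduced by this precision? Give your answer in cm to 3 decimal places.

0.375 cm

Rounding to 7 decimal places leaves the longitude within ±5e-08° of the true value.
At latitude 47.477° a degree of longitude spans 111100 m × cos 47.477° = 111100 × 0.6759 ≈ 75090.9 m.
East–west error: 5e-08° × 75090.9 m/° ≈ 0.00375455 m.
That is 0.00375455 m = 0.37545 cm.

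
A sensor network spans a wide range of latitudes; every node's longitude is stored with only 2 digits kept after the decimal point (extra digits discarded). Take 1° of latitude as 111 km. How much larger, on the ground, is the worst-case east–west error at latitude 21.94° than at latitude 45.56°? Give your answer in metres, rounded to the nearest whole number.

Truncating at 2 decimal places can drop up to a full unit in the last place, so the longitude may be off by as much as 0.01°.
Error at 21.94° = 0.01° × 111000 × cos 21.94° ≈ 1110 × 0.9276 = 1029.6 m.
Error at 45.56° = 0.01° × 111000 × cos 45.56° ≈ 1110 × 0.7002 = 777.18 m.
So the lower-latitude error exceeds the higher by 1029.6 − 777.18 = 252.43 m.

252 metres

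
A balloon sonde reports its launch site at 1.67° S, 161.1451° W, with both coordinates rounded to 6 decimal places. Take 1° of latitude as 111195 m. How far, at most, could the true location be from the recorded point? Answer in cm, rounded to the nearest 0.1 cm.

7.9 cm

Rounding to 6 decimal places leaves each coordinate within ±5e-07° of the true value.
North–south component: 5e-07° × 111195 = 0.0555975 m.
E–W at 1.67°: 5e-07° × 111195 × cos 1.67° = 5e-07 × 111195 × 0.9996 ≈ 0.0555739 m.
The two errors are perpendicular, so the maximum displacement is √(0.0555975² + 0.0555739²) ≈ 0.07861 m.
That is 0.07861 m = 7.861 cm.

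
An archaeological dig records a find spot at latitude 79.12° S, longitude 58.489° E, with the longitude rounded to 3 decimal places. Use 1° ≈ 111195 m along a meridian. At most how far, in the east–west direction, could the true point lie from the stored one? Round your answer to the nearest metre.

10 metres

Rounding to 3 decimal places leaves the longitude within ±0.0005° of the true value.
At latitude 79.12° a degree of longitude spans 111195 m × cos 79.12° = 111195 × 0.1888 ≈ 20988.4 m.
Maximum E–W displacement: 0.0005 × 20988.4 = 10.4942 m.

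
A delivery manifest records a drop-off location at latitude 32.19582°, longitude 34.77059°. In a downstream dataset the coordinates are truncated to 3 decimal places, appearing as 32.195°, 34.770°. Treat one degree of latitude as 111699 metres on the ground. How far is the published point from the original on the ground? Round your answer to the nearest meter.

107 meters

Δlat = 32.19582 − 32.195 = +0.00082°; Δlon = 34.77059 − 34.770 = +0.00059°.
North–south shift: 0.00082 × 111699 = 91.5932 m.
East–west at this latitude: 0.00059° × 111699 × cos 32.195° ≈ 0.00059 × 94524.1 = 55.7692 m.
Hypotenuse of the two orthogonal shifts: √(91.5932² + 55.7692²) = 107.236 m.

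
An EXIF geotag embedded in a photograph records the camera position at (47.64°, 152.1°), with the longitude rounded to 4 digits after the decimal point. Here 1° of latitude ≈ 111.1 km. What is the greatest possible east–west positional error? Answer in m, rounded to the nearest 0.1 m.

3.7 m

Rounding to 4 decimal places leaves the longitude within ±5e-05° of the true value.
Parallels shrink by cos φ, so at 47.64° a degree of longitude is 111100 × 0.6738 ≈ 74857.7 m.
East–west error: 5e-05° × 74857.7 m/° ≈ 3.74289 m.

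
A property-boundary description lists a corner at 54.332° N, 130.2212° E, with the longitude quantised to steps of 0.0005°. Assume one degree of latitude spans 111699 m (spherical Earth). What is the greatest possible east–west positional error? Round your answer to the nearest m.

With a 0.0005° grid the true value lies within half a step, ±0.0005°/2 = ±0.00025°, of the stored one.
At latitude 54.332° a degree of longitude spans 111699 m × cos 54.332° = 111699 × 0.5831 ≈ 65130.3 m.
Maximum E–W displacement: 0.00025 × 65130.3 = 16.2826 m.

16 m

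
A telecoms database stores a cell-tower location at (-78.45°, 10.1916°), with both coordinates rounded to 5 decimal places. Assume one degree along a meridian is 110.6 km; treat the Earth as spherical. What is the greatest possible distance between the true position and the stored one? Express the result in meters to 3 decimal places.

0.564 meters

Rounding to 5 decimal places leaves each coordinate within ±5e-06° of the true value.
North–south component: 5e-06° × 110600 = 0.553 m.
East–west component at 78.45°: 5e-06° × 110600 × cos 78.45° ≈ 5e-06 × 22144.7 ≈ 0.110723 m.
Combining orthogonally: (0.553² + 0.110723²)^½ ≈ 0.563976 m.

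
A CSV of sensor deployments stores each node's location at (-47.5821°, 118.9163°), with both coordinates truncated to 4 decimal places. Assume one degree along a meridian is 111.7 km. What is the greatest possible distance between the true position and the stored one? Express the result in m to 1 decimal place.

Truncating at 4 decimal places can drop up to a full unit in the last place, so each coordinate may be off by as much as 0.0001°.
North–south component: 0.0001° × 111700 = 11.17 m.
Longitude error → 0.0001 × 111700 × cos 47.5821° = 0.0001 × 111700 × 0.6745 ≈ 7.53453 m.
Worst case both components are at the extreme and orthogonal: √(11.17² + 7.53453²) ≈ 13.4736 m.

13.5 m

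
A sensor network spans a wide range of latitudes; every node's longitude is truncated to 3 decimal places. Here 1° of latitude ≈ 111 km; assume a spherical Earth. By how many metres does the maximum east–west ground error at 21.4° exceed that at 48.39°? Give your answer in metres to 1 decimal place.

Truncating at 3 decimal places can drop up to a full unit in the last place, so the longitude may be off by as much as 0.001°.
Error at 21.4° = 0.001° × 111000 × cos 21.4° ≈ 111 × 0.9311 = 103.35 m.
At 48.39°: 0.001° × 111000 × cos 48.39° = 0.001 × 111000 × 0.6641 ≈ 73.71 m.
Difference: 103.35 − 73.71 = 29.637 m.

29.6 metres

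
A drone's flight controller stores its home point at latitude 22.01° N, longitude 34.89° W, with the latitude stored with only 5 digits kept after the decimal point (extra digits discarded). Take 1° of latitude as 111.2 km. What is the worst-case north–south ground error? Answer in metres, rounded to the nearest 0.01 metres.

1.11 metres

Truncating at 5 decimal places can drop up to a full unit in the last place, so the latitude may be off by as much as 1e-05°.
Along the meridian that is 1e-05° × 111200 m/° = 1.112 m.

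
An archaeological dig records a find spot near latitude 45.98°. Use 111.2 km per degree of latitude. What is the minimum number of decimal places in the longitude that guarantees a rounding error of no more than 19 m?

At 45.98° one degree of longitude covers 111200 × cos 45.98° ≈ 111200 × 0.6949 ≈ 77273.9 m.
Rounding to N decimal places gives at most 0.5 × 10⁻ᴺ degrees of error, i.e. 0.5 × 10⁻ᴺ × 77273.9 m.
Need 0.5 × 77273.9 × 10⁻ᴺ ≤ 19 → 10⁻ᴺ ≤ 4.918e-04, so N ≥ 3.31.
N = 3 would give 38.6 m (too coarse); N = 4 gives 3.86 m ≤ 19 m.

4 decimal places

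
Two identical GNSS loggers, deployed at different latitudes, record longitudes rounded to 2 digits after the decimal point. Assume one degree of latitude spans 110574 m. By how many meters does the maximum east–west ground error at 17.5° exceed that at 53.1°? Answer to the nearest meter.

Rounding to 2 decimal places leaves the longitude within ±0.005° of the true value.
At 17.5°: 0.005° × 110574 × cos 17.5° = 0.005 × 110574 × 0.9537 ≈ 527.28 m.
Error at 53.1° = 0.005° × 110574 × cos 53.1° ≈ 552.87 × 0.6004 = 331.95 m.
Difference: 527.28 − 331.95 = 195.33 m.

195 meters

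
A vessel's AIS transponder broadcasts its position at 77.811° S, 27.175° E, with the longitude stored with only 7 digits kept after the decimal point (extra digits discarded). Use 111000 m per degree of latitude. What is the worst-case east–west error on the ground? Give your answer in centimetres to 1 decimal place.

0.2 centimetres

Truncating at 7 decimal places can drop up to a full unit in the last place, so the longitude may be off by as much as 1e-07°.
One degree of longitude at 77.811° is 111000 × cos 77.811° ≈ 111000 × 0.2111 = 23436.2 m.
Maximum E–W displacement: 1e-07 × 23436.2 = 0.00234362 m.
That is 0.00234362 m = 0.23436 cm.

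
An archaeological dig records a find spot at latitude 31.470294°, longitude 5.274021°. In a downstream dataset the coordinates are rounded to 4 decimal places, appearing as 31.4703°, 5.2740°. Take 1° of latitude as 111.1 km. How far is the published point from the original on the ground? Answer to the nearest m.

2 m

The latitude changed by -0.000006° and the longitude by +0.000021°.
North–south shift: -0.000006 × 111100 = -0.6666 m.
East–west at this latitude: 0.000021° × 111100 × cos 31.4703° ≈ 0.000021 × 94758.4 = 1.98993 m.
Distance: √(0.6666² + 1.98993²) ≈ 2.09861 m.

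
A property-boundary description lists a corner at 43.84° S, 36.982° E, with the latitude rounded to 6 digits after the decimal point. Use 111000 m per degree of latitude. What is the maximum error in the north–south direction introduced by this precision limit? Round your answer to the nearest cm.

Rounding to 6 decimal places leaves the latitude within ±5e-07° of the true value.
So the N–S error is at most 5e-07 × 111000 = 0.0555 m.
That is 0.0555 m = 5.55 cm.

6 cm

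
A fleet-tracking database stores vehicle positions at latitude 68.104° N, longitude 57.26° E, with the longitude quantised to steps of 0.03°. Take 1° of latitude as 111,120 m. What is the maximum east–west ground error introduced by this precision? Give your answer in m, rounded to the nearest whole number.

With a 0.03° grid the true value lies within half a step, ±0.03°/2 = ±0.015°, of the stored one.
At latitude 68.104° a degree of longitude spans 111120 m × cos 68.104° = 111120 × 0.3729 ≈ 41439.2 m.
So at most 0.015° × 41439.2 ≈ 621.588 m east–west.

622 m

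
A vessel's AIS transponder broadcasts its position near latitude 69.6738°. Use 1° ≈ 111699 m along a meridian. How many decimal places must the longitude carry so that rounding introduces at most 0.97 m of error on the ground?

5

At 69.6738° one degree of longitude covers 111699 × cos 69.6738° ≈ 111699 × 0.3474 ≈ 38800.3 m.
N decimal places → at most half a unit in the last place, 0.5 × 10⁻ᴺ° = 38800.3/2 × 10⁻ᴺ m.
Need 0.5 × 38800.3 × 10⁻ᴺ ≤ 0.97 → 10⁻ᴺ ≤ 5.000e-05, so N ≥ 4.30.
N = 4 would give 1.94 m (too coarse); N = 5 gives 0.194 m ≤ 0.97 m.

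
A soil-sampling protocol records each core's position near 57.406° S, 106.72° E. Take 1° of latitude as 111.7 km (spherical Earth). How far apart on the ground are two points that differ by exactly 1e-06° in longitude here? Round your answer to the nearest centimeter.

6 centimeters

At 57.406° a degree of longitude is 111700 × cos 57.406° ≈ 60170.8 m, so 1e-06° corresponds to 0.0601708 m.
That is 0.0601708 m = 6.0171 cm.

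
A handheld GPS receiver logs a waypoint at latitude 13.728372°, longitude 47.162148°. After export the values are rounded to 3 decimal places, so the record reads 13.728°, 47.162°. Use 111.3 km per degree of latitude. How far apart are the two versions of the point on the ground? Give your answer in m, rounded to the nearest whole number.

44 m

The latitude changed by +0.000372° and the longitude by +0.000148°.
North–south shift: 0.000372 × 111300 = 41.4036 m.
East–west at this latitude: 0.000148° × 111300 × cos 13.728° ≈ 0.000148 × 108121 = 16.0018 m.
Hypotenuse of the two orthogonal shifts: √(41.4036² + 16.0018²) = 44.3883 m.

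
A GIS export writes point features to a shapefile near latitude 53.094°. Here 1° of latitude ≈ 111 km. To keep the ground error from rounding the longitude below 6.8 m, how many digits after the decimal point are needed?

At 53.094° one degree of longitude covers 111000 × cos 53.094° ≈ 111000 × 0.6005 ≈ 66655.9 m.
With N decimal places the half-ulp bound is 0.5·10⁻ᴺ°, or 0.5·10⁻ᴺ × 66655.9 m on the ground.
Setting 33328 × 10⁻ᴺ ≤ 6.8 gives 10ᴺ ≥ 4901, i.e. N ≥ 3.69.
At 3 places the error can reach 33.3 m, but 4 places keeps it to 3.33 m.

4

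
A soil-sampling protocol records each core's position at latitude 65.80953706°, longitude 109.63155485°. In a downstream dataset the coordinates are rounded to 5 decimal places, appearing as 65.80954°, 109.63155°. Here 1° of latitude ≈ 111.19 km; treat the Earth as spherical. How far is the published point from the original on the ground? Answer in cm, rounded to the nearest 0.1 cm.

Δlat = 65.80953706 − 65.80954 = -0.00000294°; Δlon = 109.63155485 − 109.63155 = +0.00000485°.
N–S: -0.00000294° × 111190 m/° = -0.326899 m.
E–W at 65.8095°: 0.00000485° × 111190 × cos 65.8095° = 0.00000485 × 111190 × 0.4098 ≈ 0.220978 m.
Distance: √(0.326899² + 0.220978²) ≈ 0.394581 m.
That is 0.394581 m = 39.458 cm.

39.5 cm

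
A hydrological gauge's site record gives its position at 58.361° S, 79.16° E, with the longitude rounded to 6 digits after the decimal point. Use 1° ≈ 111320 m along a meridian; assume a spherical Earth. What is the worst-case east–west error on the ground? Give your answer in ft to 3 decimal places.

0.096 ft

Rounding to 6 decimal places leaves the longitude within ±5e-07° of the true value.
At latitude 58.361° a degree of longitude spans 111320 m × cos 58.361° = 111320 × 0.5246 ≈ 58394.6 m.
So at most 5e-07° × 58394.6 ≈ 0.0291973 m east–west.
In feet: 0.0291973 m ÷ 0.3048 ≈ 0.095792 ft.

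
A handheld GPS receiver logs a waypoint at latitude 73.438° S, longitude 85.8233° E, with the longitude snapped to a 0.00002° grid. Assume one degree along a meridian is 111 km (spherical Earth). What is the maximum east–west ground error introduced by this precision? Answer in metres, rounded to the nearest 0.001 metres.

0.316 metres

With a 0.00002° grid the true value lies within half a step, ±0.00002°/2 = ±1e-05°, of the stored one.
One degree of longitude at 73.438° is 111000 × cos 73.438° ≈ 111000 × 0.2851 = 31640.9 m.
Maximum E–W displacement: 1e-05 × 31640.9 = 0.316409 m.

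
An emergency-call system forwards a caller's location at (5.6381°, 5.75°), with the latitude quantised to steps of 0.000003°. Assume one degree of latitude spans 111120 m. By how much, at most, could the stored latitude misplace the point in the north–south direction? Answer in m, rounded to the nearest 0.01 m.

0.17 m

With a 0.000003° grid the true value lies within half a step, ±0.000003°/2 = ±1.5e-06°, of the stored one.
Along the meridian that is 1.5e-06° × 111120 m/° = 0.16668 m.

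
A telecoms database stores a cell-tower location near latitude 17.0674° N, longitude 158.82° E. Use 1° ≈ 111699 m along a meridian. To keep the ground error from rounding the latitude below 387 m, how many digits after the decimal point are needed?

3 decimal places

One degree of latitude covers 111699 m.
With N decimal places the half-ulp bound is 0.5·10⁻ᴺ°, or 0.5·10⁻ᴺ × 111699 m on the ground.
Need 0.5 × 111699 × 10⁻ᴺ ≤ 387 → 10⁻ᴺ ≤ 6.929e-03, so N ≥ 2.16.
So 3 decimal places suffice (55.8 m); 2 would allow up to 558 m.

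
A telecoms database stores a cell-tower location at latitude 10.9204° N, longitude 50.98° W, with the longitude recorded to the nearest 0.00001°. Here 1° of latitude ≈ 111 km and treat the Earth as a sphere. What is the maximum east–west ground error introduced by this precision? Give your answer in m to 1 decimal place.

0.5 m

Rounding to 5 decimal places leaves the longitude within ±5e-06° of the true value.
One degree of longitude at 10.9204° is 111000 × cos 10.9204° ≈ 111000 × 0.9819 = 108990 m.
East–west error: 5e-06° × 108990 m/° ≈ 0.54495 m.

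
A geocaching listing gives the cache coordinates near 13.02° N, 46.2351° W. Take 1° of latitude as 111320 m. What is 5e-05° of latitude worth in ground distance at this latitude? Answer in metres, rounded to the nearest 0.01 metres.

5.57 metres

5e-05° × 111320 m/° = 5.566 m.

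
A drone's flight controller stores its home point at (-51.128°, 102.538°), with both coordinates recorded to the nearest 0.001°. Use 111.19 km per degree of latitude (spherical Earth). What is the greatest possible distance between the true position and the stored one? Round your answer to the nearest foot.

Rounding to 3 decimal places leaves each coordinate within ±0.0005° of the true value.
North–south component: 0.0005° × 111190 = 55.595 m.
East–west component at 51.128°: 0.0005° × 111190 × cos 51.128° ≈ 0.0005 × 69780.9 ≈ 34.8905 m.
The two errors are perpendicular, so the maximum displacement is √(55.595² + 34.8905²) ≈ 65.6365 m.
Converting: 65.6365 m × 3.2808 ft/m ≈ 215.34 ft.

215 feet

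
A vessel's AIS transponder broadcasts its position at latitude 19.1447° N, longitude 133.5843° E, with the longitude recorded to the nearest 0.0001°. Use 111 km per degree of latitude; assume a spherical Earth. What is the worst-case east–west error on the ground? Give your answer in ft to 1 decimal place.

17.2 ft

Rounding to 4 decimal places leaves the longitude within ±5e-05° of the true value.
Parallels shrink by cos φ, so at 19.1447° a degree of longitude is 111000 × 0.9447 ≈ 104861 m.
So at most 5e-05° × 104861 ≈ 5.24305 m east–west.
Converting: 5.24305 m × 3.2808 ft/m ≈ 17.202 ft.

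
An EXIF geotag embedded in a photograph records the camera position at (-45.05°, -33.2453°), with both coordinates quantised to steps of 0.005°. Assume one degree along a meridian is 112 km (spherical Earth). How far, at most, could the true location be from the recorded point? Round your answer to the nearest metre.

343 metres

With a 0.005° grid the true value lies within half a step, ±0.005°/2 = ±0.0025°, of the stored one.
North–south component: 0.0025° × 112000 = 280 m.
E–W at 45.05°: 0.0025° × 112000 × cos 45.05° = 0.0025 × 112000 × 0.7065 ≈ 197.817 m.
Worst case both components are at the extreme and orthogonal: √(280² + 197.817²) ≈ 342.829 m.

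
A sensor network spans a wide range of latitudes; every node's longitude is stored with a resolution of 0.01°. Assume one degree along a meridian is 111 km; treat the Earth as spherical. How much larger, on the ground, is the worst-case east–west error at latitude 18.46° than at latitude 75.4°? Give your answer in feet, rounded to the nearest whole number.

1268 feet

With a 0.01° grid the true value lies within half a step, ±0.01°/2 = ±0.005°, of the stored one.
Error at 18.46° = 0.005° × 111000 × cos 18.46° ≈ 555 × 0.9485 = 526.44 m.
Error at 75.4° = 0.005° × 111000 × cos 75.4° ≈ 555 × 0.2521 = 139.9 m.
Difference: 526.44 − 139.9 = 386.54 m.
In feet: 386.544 m ÷ 0.3048 ≈ 1268.2 ft.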